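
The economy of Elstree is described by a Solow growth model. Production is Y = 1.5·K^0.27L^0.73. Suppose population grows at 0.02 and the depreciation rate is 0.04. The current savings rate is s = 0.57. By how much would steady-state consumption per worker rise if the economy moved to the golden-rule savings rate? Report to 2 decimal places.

Break-even investment rate: n + δ = 0.02 + 0.04 = 0.06.
Current steady state (s = 0.57): k* = (0.57·1.5/0.06)^(1/0.73) ≈ 38.0687, y* = 1.5·38.0687^0.27 ≈ 4.0072, c* = (1−0.57)·4.0072 ≈ 1.7231.
Setting f'(k) = n+δ gives 0.27·1.5·k^(0.27−1) = 0.06, hence k_gold = (0.27·1.5/0.06)^(1/0.73) ≈ 13.6783.
y_gold = 1.5·13.6783^0.27 ≈ 3.0396, c_gold = y_gold − 0.06·k_gold ≈ 2.2189.
Gain: Δc = 2.2189 − 1.7231 ≈ 0.4958.

Δc ≈ 0.50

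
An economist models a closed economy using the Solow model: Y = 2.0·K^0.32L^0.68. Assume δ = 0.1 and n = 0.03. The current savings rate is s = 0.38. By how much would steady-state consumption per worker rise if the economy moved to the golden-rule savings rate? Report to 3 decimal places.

n + δ = 0.03 + 0.1 = 0.13.
Current steady state (s = 0.38): k* = (0.38·2.0/0.13)^(1/0.68) ≈ 13.4199, y* = 2.0·13.4199^0.32 ≈ 4.5910, c* = (1−0.38)·4.5910 ≈ 2.8464.
At the golden rule the marginal product of capital equals n+δ: 0.32·2.0·k^(0.32−1) = 0.13. Solving, k_gold = (0.32·2.0/0.13)^(1/0.68) ≈ 10.4231.
y_gold = 2.0·10.4231^0.32 ≈ 4.2344, c_gold = y_gold − 0.13·k_gold ≈ 2.8794.
Gain: Δc = 2.8794 − 2.8464 ≈ 0.0329.

Δc ≈ 0.033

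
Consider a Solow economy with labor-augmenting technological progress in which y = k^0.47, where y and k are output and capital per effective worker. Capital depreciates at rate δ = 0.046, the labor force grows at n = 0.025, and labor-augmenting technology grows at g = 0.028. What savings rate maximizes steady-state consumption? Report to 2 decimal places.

Break-even investment rate: n + g + δ = 0.025 + 0.028 + 0.046 = 0.099.
At the golden rule MPK = n+g+δ, and in any Cobb-Douglas steady state s = (n+g+δ)·k/y = MPK·k/y = capital's share 0.47.

s_gold = 0.47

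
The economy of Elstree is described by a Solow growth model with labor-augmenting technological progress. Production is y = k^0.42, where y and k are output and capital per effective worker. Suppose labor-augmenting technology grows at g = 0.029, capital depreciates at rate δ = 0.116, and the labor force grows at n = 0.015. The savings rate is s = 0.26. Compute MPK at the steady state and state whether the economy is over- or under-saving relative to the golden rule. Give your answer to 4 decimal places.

Break-even investment rate: n + g + δ = 0.015 + 0.029 + 0.116 = 0.16.
Steady-state k*: s·k^0.42 = 0.16·k gives k* = (0.26/0.16)^(1/0.58) ≈ 2.3096.
MPK = 0.42·2.3096^(-0.58) ≈ 0.2585.
MPK > n+g+δ = 0.16, so the economy is dynamically efficient (under-saving).

under-saving; MPK ≈ 0.2585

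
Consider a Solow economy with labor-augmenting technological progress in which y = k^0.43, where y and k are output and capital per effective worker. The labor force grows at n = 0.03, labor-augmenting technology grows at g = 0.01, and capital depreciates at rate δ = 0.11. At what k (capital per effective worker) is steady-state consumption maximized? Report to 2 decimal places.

The effective depreciation rate is n + g + δ = 0.03 + 0.01 + 0.11 = 0.15.
Golden rule sets MPK = n+g+δ: 0.43·k^(0.43−1) = 0.15, so k_gold = (0.43/0.15)^(1/0.57) ≈ 6.3448.

k_gold ≈ 6.34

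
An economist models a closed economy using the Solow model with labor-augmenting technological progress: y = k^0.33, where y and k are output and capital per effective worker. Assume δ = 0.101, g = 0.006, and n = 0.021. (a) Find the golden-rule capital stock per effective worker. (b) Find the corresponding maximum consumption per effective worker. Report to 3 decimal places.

The effective depreciation rate is n + g + δ = 0.021 + 0.006 + 0.101 = 0.128.
Golden rule sets MPK = n+g+δ: 0.33·k^(0.33−1) = 0.128, so k_gold = (0.33/0.128)^(1/0.67) ≈ 4.1104.
y_gold = 4.1104^0.33 ≈ 1.5943; c_gold = y_gold − 0.128·k_gold ≈ 1.0682.

(a) k_gold ≈ 4.110; (b) c_gold ≈ 1.068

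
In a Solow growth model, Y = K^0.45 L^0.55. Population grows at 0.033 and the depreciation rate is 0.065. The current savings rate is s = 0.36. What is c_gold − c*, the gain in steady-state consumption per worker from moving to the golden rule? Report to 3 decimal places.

Capital per worker breaks even when investment replaces (n + δ)·k; here n + δ = 0.098.
Current steady state (s = 0.36): k* = (0.36/0.098)^(1/0.55) ≈ 10.6515, y* = 10.6515^0.45 ≈ 2.8996, c* = (1−0.36)·2.8996 ≈ 1.8557.
Golden rule sets MPK = n+δ: 0.45·k^(0.45−1) = 0.098, so k_gold = (0.45/0.098)^(1/0.55) ≈ 15.9813.
y_gold = 15.9813^0.45 ≈ 3.4804, c_gold = y_gold − 0.098·k_gold ≈ 1.9142.
Gain: Δc = 1.9142 − 1.8557 ≈ 0.0585.

Δc ≈ 0.058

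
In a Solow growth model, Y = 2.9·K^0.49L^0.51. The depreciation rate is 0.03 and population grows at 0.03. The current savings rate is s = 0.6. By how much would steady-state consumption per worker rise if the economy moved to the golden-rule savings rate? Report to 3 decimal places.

n + δ = 0.03 + 0.03 = 0.06.
Current steady state (s = 0.6): k* = (0.6·2.9/0.06)^(1/0.51) ≈ 736.9653, y* = 2.9·736.9653^0.49 ≈ 73.6965, c* = (1−0.6)·73.6965 ≈ 29.4786.
At the golden rule the marginal product of capital equals n+δ: 0.49·2.9·k^(0.49−1) = 0.06. Solving, k_gold = (0.49·2.9/0.06)^(1/0.51) ≈ 495.4341.
y_gold = 2.9·495.4341^0.49 ≈ 60.6654, c_gold = y_gold − 0.06·k_gold ≈ 30.9394.
Gain: Δc = 30.9394 − 29.4786 ≈ 1.4607.

Δc ≈ 1.461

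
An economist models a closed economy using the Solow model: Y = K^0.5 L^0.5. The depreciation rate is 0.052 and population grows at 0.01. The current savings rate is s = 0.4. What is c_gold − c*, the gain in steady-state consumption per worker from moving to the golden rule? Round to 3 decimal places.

Δc ≈ 0.161

The effective depreciation rate is n + δ = 0.01 + 0.052 = 0.062.
Current steady state (s = 0.4): k* = (0.4/0.062)^(1/0.5) ≈ 41.6233, y* = 41.6233^0.5 ≈ 6.4516, c* = (1−0.4)·6.4516 ≈ 3.8710.
Maximizing c = f(k) − (n+δ)·k gives f'(k) = n+δ, i.e. 0.5·k^(0.5−1) = 0.062, so k_gold = (0.5/0.062)^(1/0.5) ≈ 65.0364.
y_gold = 65.0364^0.5 ≈ 8.0645, c_gold = y_gold − 0.062·k_gold ≈ 4.0323.
Gain: Δc = 4.0323 − 3.8710 ≈ 0.1613.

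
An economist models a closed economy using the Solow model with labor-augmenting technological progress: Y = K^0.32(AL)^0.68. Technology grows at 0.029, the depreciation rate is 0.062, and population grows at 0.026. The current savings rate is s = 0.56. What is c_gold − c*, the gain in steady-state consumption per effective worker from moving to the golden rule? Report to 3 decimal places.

Δc ≈ 0.172

Break-even investment rate: n + g + δ = 0.026 + 0.029 + 0.062 = 0.117.
Current steady state (s = 0.56): k* = (0.56/0.117)^(1/0.68) ≈ 10.0001, y* = 10.0001^0.32 ≈ 2.0893, c* = (1−0.56)·2.0893 ≈ 0.9193.
Golden rule sets MPK = n+g+δ: 0.32·k^(0.32−1) = 0.117, so k_gold = (0.32/0.117)^(1/0.68) ≈ 4.3913.
y_gold = 4.3913^0.32 ≈ 1.6056, c_gold = y_gold − 0.117·k_gold ≈ 1.0918.
Gain: Δc = 1.0918 − 0.9193 ≈ 0.1725.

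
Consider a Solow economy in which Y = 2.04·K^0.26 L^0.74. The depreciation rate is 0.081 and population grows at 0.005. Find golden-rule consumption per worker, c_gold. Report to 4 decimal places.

n + δ = 0.005 + 0.081 = 0.086.
Golden rule sets MPK = n+δ: 0.26·2.04·k^(0.26−1) = 0.086, so k_gold = (0.26·2.04/0.086)^(1/0.74) ≈ 11.6872.
y_gold = 2.04·11.6872^0.26 ≈ 3.8658.
c_gold = y_gold − (n+δ)·k_gold = 3.8658 − 0.086·11.6872 ≈ 2.8607.

c_gold ≈ 2.8607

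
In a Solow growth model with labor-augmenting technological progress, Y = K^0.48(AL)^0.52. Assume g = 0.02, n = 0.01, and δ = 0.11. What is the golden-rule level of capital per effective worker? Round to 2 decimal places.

k_gold ≈ 10.69

The effective depreciation rate is n + g + δ = 0.01 + 0.02 + 0.11 = 0.14.
Golden rule sets MPK = n+g+δ: 0.48·k^(0.48−1) = 0.14, so k_gold = (0.48/0.14)^(1/0.52) ≈ 10.6921.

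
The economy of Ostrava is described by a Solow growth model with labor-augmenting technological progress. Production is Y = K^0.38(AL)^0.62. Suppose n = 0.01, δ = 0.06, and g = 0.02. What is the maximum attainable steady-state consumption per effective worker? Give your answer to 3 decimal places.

Capital per effective worker breaks even when investment replaces (n + g + δ)·k; here n + g + δ = 0.09.
Golden rule sets MPK = n+g+δ: 0.38·k^(0.38−1) = 0.09, so k_gold = (0.38/0.09)^(1/0.62) ≈ 10.2079.
y_gold = 10.2079^0.38 ≈ 2.4177.
c_gold = y_gold − (n+g+δ)·k_gold = 2.4177 − 0.09·10.2079 ≈ 1.4990.

c_gold ≈ 1.499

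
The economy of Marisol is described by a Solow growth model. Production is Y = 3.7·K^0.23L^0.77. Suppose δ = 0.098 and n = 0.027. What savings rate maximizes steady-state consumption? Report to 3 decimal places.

Capital per worker breaks even when investment replaces (n + δ)·k; here n + δ = 0.125.
At the golden rule MPK = n+δ, and in any Cobb-Douglas steady state s = (n+δ)·k/y = MPK·k/y = capital's share 0.23.

s_gold = 0.230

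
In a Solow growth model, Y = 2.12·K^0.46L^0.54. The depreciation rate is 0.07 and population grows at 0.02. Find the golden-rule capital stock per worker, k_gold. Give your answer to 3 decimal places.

k_gold ≈ 82.488

Capital per worker breaks even when investment replaces (n + δ)·k; here n + δ = 0.09.
Maximizing c = f(k) − (n+δ)·k gives f'(k) = n+δ, i.e. 0.46·2.12·k^(0.46−1) = 0.09, so k_gold = (0.46·2.12/0.09)^(1/0.54) ≈ 82.4881.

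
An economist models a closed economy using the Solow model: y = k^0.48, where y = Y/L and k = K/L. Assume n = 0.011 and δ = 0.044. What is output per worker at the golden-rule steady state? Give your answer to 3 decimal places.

Break-even investment rate: n + δ = 0.011 + 0.044 = 0.055.
Golden rule sets MPK = n+δ: 0.48·k^(0.48−1) = 0.055, so k_gold = (0.48/0.055)^(1/0.52) ≈ 64.4736.
Output: y_gold = k_gold^0.48 = 64.4736^0.48 ≈ 7.3876.

y_gold ≈ 7.388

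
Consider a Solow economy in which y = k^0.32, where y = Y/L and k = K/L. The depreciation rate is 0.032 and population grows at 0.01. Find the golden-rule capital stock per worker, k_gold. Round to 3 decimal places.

Break-even investment rate: n + δ = 0.01 + 0.032 = 0.042.
Setting f'(k) = n+δ gives 0.32·k^(0.32−1) = 0.042, hence k_gold = (0.32/0.042)^(1/0.68) ≈ 19.8113.

k_gold ≈ 19.811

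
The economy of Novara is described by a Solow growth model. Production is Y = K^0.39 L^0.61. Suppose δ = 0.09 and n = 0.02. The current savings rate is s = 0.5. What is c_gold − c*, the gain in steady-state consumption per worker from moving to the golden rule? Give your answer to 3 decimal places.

The effective depreciation rate is n + δ = 0.02 + 0.09 = 0.11.
Current steady state (s = 0.5): k* = (0.5/0.11)^(1/0.61) ≈ 11.9673, y* = 11.9673^0.39 ≈ 2.6328, c* = (1−0.5)·2.6328 ≈ 1.3164.
Maximizing c = f(k) − (n+δ)·k gives f'(k) = n+δ, i.e. 0.39·k^(0.39−1) = 0.11, so k_gold = (0.39/0.11)^(1/0.61) ≈ 7.9635.
y_gold = 7.9635^0.39 ≈ 2.2461, c_gold = y_gold − 0.11·k_gold ≈ 1.3701.
Gain: Δc = 1.3701 − 1.3164 ≈ 0.0537.

Δc ≈ 0.054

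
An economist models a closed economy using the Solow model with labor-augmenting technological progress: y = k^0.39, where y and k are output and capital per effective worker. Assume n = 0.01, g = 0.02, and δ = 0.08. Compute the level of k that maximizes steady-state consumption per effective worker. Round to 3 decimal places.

n + g + δ = 0.01 + 0.02 + 0.08 = 0.11.
Setting f'(k) = n+g+δ gives 0.39·k^(0.39−1) = 0.11, hence k_gold = (0.39/0.11)^(1/0.61) ≈ 7.9635.

k_gold ≈ 7.963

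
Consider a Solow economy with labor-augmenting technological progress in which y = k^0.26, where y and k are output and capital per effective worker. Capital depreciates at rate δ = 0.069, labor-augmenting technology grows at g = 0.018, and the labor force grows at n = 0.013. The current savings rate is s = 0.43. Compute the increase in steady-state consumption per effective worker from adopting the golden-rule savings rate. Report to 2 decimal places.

The effective depreciation rate is n + g + δ = 0.013 + 0.018 + 0.069 = 0.1.
Current steady state (s = 0.43): k* = (0.43/0.1)^(1/0.74) ≈ 7.1786, y* = 7.1786^0.26 ≈ 1.6694, c* = (1−0.43)·1.6694 ≈ 0.9516.
At the golden rule the marginal product of capital equals n+g+δ: 0.26·k^(0.26−1) = 0.1. Solving, k_gold = (0.26/0.1)^(1/0.74) ≈ 3.6373.
y_gold = 3.6373^0.26 ≈ 1.3989, c_gold = y_gold − 0.1·k_gold ≈ 1.0352.
Gain: Δc = 1.0352 − 0.9516 ≈ 0.0836.

Δc ≈ 0.08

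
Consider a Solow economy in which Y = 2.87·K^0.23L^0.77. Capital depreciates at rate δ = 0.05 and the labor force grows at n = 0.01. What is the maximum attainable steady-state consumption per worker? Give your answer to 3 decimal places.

c_gold ≈ 4.523

Break-even investment rate: n + δ = 0.01 + 0.05 = 0.06.
Setting f'(k) = n+δ gives 0.23·2.87·k^(0.23−1) = 0.06, hence k_gold = (0.23·2.87/0.06)^(1/0.77) ≈ 22.5187.
y_gold = 2.87·22.5187^0.23 ≈ 5.8744.
c_gold = y_gold − (n+δ)·k_gold = 5.8744 − 0.06·22.5187 ≈ 4.5233.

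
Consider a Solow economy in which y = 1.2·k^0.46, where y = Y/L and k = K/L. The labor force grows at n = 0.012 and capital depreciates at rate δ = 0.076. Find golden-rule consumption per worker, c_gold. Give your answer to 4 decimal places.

The effective depreciation rate is n + δ = 0.012 + 0.076 = 0.088.
Setting f'(k) = n+δ gives 0.46·1.2·k^(0.46−1) = 0.088, hence k_gold = (0.46·1.2/0.088)^(1/0.54) ≈ 29.9758.
y_gold = 1.2·29.9758^0.46 ≈ 5.7345.
c_gold = y_gold − (n+δ)·k_gold = 5.7345 − 0.088·29.9758 ≈ 3.0966.

c_gold ≈ 3.0966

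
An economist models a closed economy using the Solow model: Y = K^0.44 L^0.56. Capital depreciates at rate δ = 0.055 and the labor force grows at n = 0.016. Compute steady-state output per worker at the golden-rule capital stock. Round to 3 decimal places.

y_gold ≈ 4.192

The effective depreciation rate is n + δ = 0.016 + 0.055 = 0.071.
At the golden rule the marginal product of capital equals n+δ: 0.44·k^(0.44−1) = 0.071. Solving, k_gold = (0.44/0.071)^(1/0.56) ≈ 25.9796.
Output: y_gold = k_gold^0.44 = 25.9796^0.44 ≈ 4.1922.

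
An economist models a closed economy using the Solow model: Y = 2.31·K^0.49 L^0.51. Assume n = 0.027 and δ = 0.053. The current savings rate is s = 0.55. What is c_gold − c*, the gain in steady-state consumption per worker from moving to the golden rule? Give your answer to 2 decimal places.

Δc ≈ 0.21

Break-even investment rate: n + δ = 0.027 + 0.053 = 0.08.
Current steady state (s = 0.55): k* = (0.55·2.31/0.08)^(1/0.51) ≈ 226.2955, y* = 2.31·226.2955^0.49 ≈ 32.9157, c* = (1−0.55)·32.9157 ≈ 14.8121.
At the golden rule the marginal product of capital equals n+δ: 0.49·2.31·k^(0.49−1) = 0.08. Solving, k_gold = (0.49·2.31/0.08)^(1/0.51) ≈ 180.4305.
y_gold = 2.31·180.4305^0.49 ≈ 29.4580, c_gold = y_gold − 0.08·k_gold ≈ 15.0236.
Gain: Δc = 15.0236 − 14.8121 ≈ 0.2115.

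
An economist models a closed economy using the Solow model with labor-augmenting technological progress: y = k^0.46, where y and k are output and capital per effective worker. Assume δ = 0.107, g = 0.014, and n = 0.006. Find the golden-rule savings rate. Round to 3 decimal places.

n + g + δ = 0.006 + 0.014 + 0.107 = 0.127.
At the golden rule MPK = n+g+δ, and in any Cobb-Douglas steady state s = (n+g+δ)·k/y = MPK·k/y = capital's share 0.46.

s_gold = 0.460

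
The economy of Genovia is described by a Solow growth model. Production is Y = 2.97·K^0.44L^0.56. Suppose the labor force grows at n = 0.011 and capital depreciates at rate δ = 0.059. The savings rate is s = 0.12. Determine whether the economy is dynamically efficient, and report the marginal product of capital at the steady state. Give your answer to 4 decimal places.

dynamically efficient; MPK ≈ 0.2567

n + δ = 0.011 + 0.059 = 0.07.
Steady-state k*: s·A·k^0.44 = 0.07·k gives k* = (0.12·2.97/0.07)^(1/0.56) ≈ 18.2900.
MPK = 0.44·2.97·18.2900^(-0.56) ≈ 0.2567.
MPK > n+δ = 0.07, so the economy is dynamically efficient (under-saving).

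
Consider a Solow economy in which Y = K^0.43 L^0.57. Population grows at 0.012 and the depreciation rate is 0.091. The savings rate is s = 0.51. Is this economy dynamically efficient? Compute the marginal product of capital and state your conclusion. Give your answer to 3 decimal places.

dynamically inefficient; MPK ≈ 0.087

Capital per worker breaks even when investment replaces (n + δ)·k; here n + δ = 0.103.
Steady-state k*: s·k^0.43 = 0.103·k gives k* = (0.51/0.103)^(1/0.57) ≈ 16.5512.
MPK = 0.43·16.5512^(-0.57) ≈ 0.0868.
MPK < n+δ = 0.103, so the economy is dynamically inefficient (over-saving).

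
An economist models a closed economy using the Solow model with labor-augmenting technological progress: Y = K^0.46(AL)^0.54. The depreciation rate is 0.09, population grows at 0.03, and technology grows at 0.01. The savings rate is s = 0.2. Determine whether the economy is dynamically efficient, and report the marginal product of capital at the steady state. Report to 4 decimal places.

dynamically efficient; MPK ≈ 0.2990

Break-even investment rate: n + g + δ = 0.03 + 0.01 + 0.09 = 0.13.
Steady-state k*: s·k^0.46 = 0.13·k gives k* = (0.2/0.13)^(1/0.54) ≈ 2.2205.
MPK = 0.46·2.2205^(-0.54) ≈ 0.2990.
MPK > n+g+δ = 0.13, so the economy is dynamically efficient (under-saving).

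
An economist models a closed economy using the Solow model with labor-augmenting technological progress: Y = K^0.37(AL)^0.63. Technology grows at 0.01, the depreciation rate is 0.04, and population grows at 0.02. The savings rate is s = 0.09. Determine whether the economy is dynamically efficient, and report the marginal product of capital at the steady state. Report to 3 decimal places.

Capital per effective worker breaks even when investment replaces (n + g + δ)·k; here n + g + δ = 0.07.
Steady-state k*: s·k^0.37 = 0.07·k gives k* = (0.09/0.07)^(1/0.63) ≈ 1.4902.
MPK = 0.37·1.4902^(-0.63) ≈ 0.2878.
MPK > n+g+δ = 0.07, so the economy is dynamically efficient (under-saving).

dynamically efficient; MPK ≈ 0.288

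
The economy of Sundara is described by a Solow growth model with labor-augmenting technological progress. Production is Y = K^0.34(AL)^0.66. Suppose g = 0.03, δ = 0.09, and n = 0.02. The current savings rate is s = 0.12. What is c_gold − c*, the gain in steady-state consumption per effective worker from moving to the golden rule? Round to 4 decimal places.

Δc ≈ 0.2296

The effective depreciation rate is n + g + δ = 0.02 + 0.03 + 0.09 = 0.14.
Current steady state (s = 0.12): k* = (0.12/0.14)^(1/0.66) ≈ 0.7917, y* = 0.7917^0.34 ≈ 0.9237, c* = (1−0.12)·0.9237 ≈ 0.8128.
Setting f'(k) = n+g+δ gives 0.34·k^(0.34−1) = 0.14, hence k_gold = (0.34/0.14)^(1/0.66) ≈ 3.8359.
y_gold = 3.8359^0.34 ≈ 1.5795, c_gold = y_gold − 0.14·k_gold ≈ 1.0425.
Gain: Δc = 1.0425 − 0.8128 ≈ 0.2296.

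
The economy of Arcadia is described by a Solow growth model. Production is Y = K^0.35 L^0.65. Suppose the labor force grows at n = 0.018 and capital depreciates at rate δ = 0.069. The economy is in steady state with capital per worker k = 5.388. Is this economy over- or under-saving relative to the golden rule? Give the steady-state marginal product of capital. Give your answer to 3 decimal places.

under-saving; MPK ≈ 0.117

Capital per worker breaks even when investment replaces (n + δ)·k; here n + δ = 0.087.
MPK = 0.35·k^(0.35−1) = 0.35·5.388^(-0.65) ≈ 0.1171.
MPK > 0.087, so the economy is dynamically efficient (under-saving).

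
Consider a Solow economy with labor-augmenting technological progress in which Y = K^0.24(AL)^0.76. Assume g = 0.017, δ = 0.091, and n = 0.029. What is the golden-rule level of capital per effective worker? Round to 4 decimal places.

k_gold ≈ 2.0911

Break-even investment rate: n + g + δ = 0.029 + 0.017 + 0.091 = 0.137.
Maximizing c = f(k) − (n+g+δ)·k gives f'(k) = n+g+δ, i.e. 0.24·k^(0.24−1) = 0.137, so k_gold = (0.24/0.137)^(1/0.76) ≈ 2.0911.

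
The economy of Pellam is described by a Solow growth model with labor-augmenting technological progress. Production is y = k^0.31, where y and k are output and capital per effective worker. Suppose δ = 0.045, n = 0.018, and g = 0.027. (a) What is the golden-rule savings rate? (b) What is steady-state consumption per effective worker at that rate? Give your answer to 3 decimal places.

(a) s_gold = 0.310; (b) c_gold ≈ 1.203

The effective depreciation rate is n + g + δ = 0.018 + 0.027 + 0.045 = 0.09.
For Cobb-Douglas, s_gold equals capital's share: s_gold = 0.31.
Setting f'(k) = n+g+δ gives 0.31·k^(0.31−1) = 0.09, hence k_gold = (0.31/0.09)^(1/0.69) ≈ 6.0039.
y_gold = 6.0039^0.31 ≈ 1.7431; c_gold = (1−0.31)·y_gold ≈ 1.2027.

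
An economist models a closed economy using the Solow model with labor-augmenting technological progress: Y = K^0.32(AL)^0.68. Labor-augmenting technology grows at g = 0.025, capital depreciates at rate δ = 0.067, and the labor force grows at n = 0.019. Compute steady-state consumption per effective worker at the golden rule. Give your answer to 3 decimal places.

n + g + δ = 0.019 + 0.025 + 0.067 = 0.111.
Golden rule sets MPK = n+g+δ: 0.32·k^(0.32−1) = 0.111, so k_gold = (0.32/0.111)^(1/0.68) ≈ 4.7448.
y_gold = 4.7448^0.32 ≈ 1.6458.
c_gold = y_gold − (n+g+δ)·k_gold = 1.6458 − 0.111·4.7448 ≈ 1.1192.

c_gold ≈ 1.119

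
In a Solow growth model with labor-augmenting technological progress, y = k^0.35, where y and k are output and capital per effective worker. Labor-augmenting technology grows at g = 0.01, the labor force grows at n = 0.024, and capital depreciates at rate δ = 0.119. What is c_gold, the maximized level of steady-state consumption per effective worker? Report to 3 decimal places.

c_gold ≈ 1.015

n + g + δ = 0.024 + 0.01 + 0.119 = 0.153.
Golden rule sets MPK = n+g+δ: 0.35·k^(0.35−1) = 0.153, so k_gold = (0.35/0.153)^(1/0.65) ≈ 3.5718.
y_gold = 3.5718^0.35 ≈ 1.5614.
c_gold = y_gold − (n+g+δ)·k_gold = 1.5614 − 0.153·3.5718 ≈ 1.0149.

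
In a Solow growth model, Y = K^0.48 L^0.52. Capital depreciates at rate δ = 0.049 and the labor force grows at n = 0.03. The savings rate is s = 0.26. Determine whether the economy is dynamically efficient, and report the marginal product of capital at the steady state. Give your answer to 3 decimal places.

dynamically efficient; MPK ≈ 0.146

n + δ = 0.03 + 0.049 = 0.079.
Steady-state k*: s·k^0.48 = 0.079·k gives k* = (0.26/0.079)^(1/0.52) ≈ 9.8832.
MPK = 0.48·9.8832^(-0.52) ≈ 0.1458.
MPK > n+δ = 0.079, so the economy is dynamically efficient (under-saving).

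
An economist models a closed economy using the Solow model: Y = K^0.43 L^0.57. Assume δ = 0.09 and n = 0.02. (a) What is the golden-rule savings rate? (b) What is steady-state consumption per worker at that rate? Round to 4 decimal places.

The effective depreciation rate is n + δ = 0.02 + 0.09 = 0.11.
For Cobb-Douglas, s_gold equals capital's share: s_gold = 0.43.
Golden rule sets MPK = n+δ: 0.43·k^(0.43−1) = 0.11, so k_gold = (0.43/0.11)^(1/0.57) ≈ 10.9328.
y_gold = 10.9328^0.43 ≈ 2.7968; c_gold = (1−0.43)·y_gold ≈ 1.5941.

(a) s_gold = 0.4300; (b) c_gold ≈ 1.5941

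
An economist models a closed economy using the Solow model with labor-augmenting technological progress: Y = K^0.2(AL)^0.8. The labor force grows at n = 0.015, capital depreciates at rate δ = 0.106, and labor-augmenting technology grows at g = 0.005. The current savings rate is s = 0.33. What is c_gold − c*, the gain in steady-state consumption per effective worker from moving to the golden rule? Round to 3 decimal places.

The effective depreciation rate is n + g + δ = 0.015 + 0.005 + 0.106 = 0.126.
Current steady state (s = 0.33): k* = (0.33/0.126)^(1/0.8) ≈ 3.3318, y* = 3.3318^0.2 ≈ 1.2721, c* = (1−0.33)·1.2721 ≈ 0.8523.
Golden rule sets MPK = n+g+δ: 0.2·k^(0.2−1) = 0.126, so k_gold = (0.2/0.126)^(1/0.8) ≈ 1.7817.
y_gold = 1.7817^0.2 ≈ 1.1224, c_gold = y_gold − 0.126·k_gold ≈ 0.8980.
Gain: Δc = 0.8980 − 0.8523 ≈ 0.0456.

Δc ≈ 0.046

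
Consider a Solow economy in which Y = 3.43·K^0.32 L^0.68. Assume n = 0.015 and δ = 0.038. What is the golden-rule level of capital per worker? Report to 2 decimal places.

n + δ = 0.015 + 0.038 = 0.053.
Golden rule sets MPK = n+δ: 0.32·3.43·k^(0.32−1) = 0.053, so k_gold = (0.32·3.43/0.053)^(1/0.68) ≈ 86.2068.

k_gold ≈ 86.21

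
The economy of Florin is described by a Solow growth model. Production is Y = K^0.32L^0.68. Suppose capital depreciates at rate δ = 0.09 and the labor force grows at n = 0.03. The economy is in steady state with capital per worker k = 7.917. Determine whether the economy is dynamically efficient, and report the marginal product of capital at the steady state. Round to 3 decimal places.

dynamically inefficient; MPK ≈ 0.078

Break-even investment rate: n + δ = 0.03 + 0.09 = 0.12.
MPK = 0.32·k^(0.32−1) = 0.32·7.917^(-0.68) ≈ 0.0784.
MPK < 0.12, so the economy is dynamically inefficient (over-saving).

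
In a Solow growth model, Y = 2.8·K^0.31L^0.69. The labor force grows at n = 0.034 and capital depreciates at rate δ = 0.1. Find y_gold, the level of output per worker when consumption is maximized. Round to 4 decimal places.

y_gold ≈ 6.4820

The effective depreciation rate is n + δ = 0.034 + 0.1 = 0.134.
At the golden rule the marginal product of capital equals n+δ: 0.31·2.8·k^(0.31−1) = 0.134. Solving, k_gold = (0.31·2.8/0.134)^(1/0.69) ≈ 14.9956.
Output: y_gold = 2.8·k_gold^0.31 = 2.8·14.9956^0.31 ≈ 6.4820.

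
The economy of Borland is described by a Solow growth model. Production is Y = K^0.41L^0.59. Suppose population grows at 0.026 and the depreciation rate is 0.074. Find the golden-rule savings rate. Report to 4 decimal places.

n + δ = 0.026 + 0.074 = 0.1.
At the golden rule MPK = n+δ, and in any Cobb-Douglas steady state s = (n+δ)·k/y = MPK·k/y = capital's share 0.41.

s_gold = 0.4100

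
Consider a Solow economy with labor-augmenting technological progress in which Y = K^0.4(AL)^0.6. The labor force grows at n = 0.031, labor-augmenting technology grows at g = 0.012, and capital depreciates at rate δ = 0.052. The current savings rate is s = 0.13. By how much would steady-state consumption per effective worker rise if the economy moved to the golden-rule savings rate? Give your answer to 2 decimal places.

Δc ≈ 0.49

n + g + δ = 0.031 + 0.012 + 0.052 = 0.095.
Current steady state (s = 0.13): k* = (0.13/0.095)^(1/0.6) ≈ 1.6867, y* = 1.6867^0.4 ≈ 1.2326, c* = (1−0.13)·1.2326 ≈ 1.0723.
At the golden rule the marginal product of capital equals n+g+δ: 0.4·k^(0.4−1) = 0.095. Solving, k_gold = (0.4/0.095)^(1/0.6) ≈ 10.9789.
y_gold = 10.9789^0.4 ≈ 2.6075, c_gold = y_gold − 0.095·k_gold ≈ 1.5645.
Gain: Δc = 1.5645 − 1.0723 ≈ 0.4922.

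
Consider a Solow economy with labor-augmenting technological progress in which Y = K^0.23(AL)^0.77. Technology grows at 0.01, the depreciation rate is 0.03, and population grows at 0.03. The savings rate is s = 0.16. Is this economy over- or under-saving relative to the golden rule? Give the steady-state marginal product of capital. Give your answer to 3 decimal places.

The effective depreciation rate is n + g + δ = 0.03 + 0.01 + 0.03 = 0.07.
Steady-state k*: s·k^0.23 = 0.07·k gives k* = (0.16/0.07)^(1/0.77) ≈ 2.9259.
MPK = 0.23·2.9259^(-0.77) ≈ 0.1006.
MPK > n+g+δ = 0.07, so the economy is dynamically efficient (under-saving).

under-saving; MPK ≈ 0.101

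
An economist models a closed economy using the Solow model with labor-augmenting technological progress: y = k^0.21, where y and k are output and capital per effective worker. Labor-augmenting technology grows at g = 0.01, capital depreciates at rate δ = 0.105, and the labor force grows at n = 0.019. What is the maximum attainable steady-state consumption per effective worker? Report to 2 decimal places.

c_gold ≈ 0.89

n + g + δ = 0.019 + 0.01 + 0.105 = 0.134.
Golden rule sets MPK = n+g+δ: 0.21·k^(0.21−1) = 0.134, so k_gold = (0.21/0.134)^(1/0.79) ≈ 1.7660.
y_gold = 1.7660^0.21 ≈ 1.1268.
c_gold = y_gold − (n+g+δ)·k_gold = 1.1268 − 0.134·1.7660 ≈ 0.8902.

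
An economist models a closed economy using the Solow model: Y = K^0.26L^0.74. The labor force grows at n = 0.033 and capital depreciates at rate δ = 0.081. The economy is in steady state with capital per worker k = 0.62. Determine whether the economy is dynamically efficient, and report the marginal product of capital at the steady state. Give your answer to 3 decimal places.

dynamically efficient; MPK ≈ 0.370

Capital per worker breaks even when investment replaces (n + δ)·k; here n + δ = 0.114.
MPK = 0.26·k^(0.26−1) = 0.26·0.62^(-0.74) ≈ 0.3703.
MPK > 0.114, so the economy is dynamically efficient (under-saving).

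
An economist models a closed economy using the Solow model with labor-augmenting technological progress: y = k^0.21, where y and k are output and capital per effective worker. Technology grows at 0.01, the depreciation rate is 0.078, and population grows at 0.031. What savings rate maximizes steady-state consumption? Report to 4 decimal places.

s_gold = 0.2100

Capital per effective worker breaks even when investment replaces (n + g + δ)·k; here n + g + δ = 0.119.
At the golden rule MPK = n+g+δ, and in any Cobb-Douglas steady state s = (n+g+δ)·k/y = MPK·k/y = capital's share 0.21.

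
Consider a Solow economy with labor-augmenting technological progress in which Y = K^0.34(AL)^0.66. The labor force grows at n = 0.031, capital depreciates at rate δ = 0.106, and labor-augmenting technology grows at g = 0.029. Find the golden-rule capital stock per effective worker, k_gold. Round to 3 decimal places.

n + g + δ = 0.031 + 0.029 + 0.106 = 0.166.
At the golden rule the marginal product of capital equals n+g+δ: 0.34·k^(0.34−1) = 0.166. Solving, k_gold = (0.34/0.166)^(1/0.66) ≈ 2.9633.

k_gold ≈ 2.963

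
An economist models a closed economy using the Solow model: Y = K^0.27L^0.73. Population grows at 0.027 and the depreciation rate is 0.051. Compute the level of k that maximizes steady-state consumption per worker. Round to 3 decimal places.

k_gold ≈ 5.479

n + δ = 0.027 + 0.051 = 0.078.
Setting f'(k) = n+δ gives 0.27·k^(0.27−1) = 0.078, hence k_gold = (0.27/0.078)^(1/0.73) ≈ 5.4793.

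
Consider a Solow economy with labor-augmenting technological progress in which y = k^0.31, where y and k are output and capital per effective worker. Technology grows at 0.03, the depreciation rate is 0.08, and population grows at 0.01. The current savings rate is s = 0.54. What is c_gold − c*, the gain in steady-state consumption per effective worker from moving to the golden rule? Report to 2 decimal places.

Δc ≈ 0.15

n + g + δ = 0.01 + 0.03 + 0.08 = 0.12.
Current steady state (s = 0.54): k* = (0.54/0.12)^(1/0.69) ≈ 8.8447, y* = 8.8447^0.31 ≈ 1.9655, c* = (1−0.54)·1.9655 ≈ 0.9041.
Setting f'(k) = n+g+δ gives 0.31·k^(0.31−1) = 0.12, hence k_gold = (0.31/0.12)^(1/0.69) ≈ 3.9570.
y_gold = 3.9570^0.31 ≈ 1.5317, c_gold = y_gold − 0.12·k_gold ≈ 1.0569.
Gain: Δc = 1.0569 − 0.9041 ≈ 0.1528.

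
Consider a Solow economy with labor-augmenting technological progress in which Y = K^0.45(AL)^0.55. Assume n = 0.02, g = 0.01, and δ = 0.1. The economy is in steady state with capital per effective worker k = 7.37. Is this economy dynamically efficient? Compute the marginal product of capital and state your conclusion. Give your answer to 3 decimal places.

dynamically efficient; MPK ≈ 0.150

Capital per effective worker breaks even when investment replaces (n + g + δ)·k; here n + g + δ = 0.13.
MPK = 0.45·k^(0.45−1) = 0.45·7.37^(-0.55) ≈ 0.1500.
MPK > 0.13, so the economy is dynamically efficient (under-saving).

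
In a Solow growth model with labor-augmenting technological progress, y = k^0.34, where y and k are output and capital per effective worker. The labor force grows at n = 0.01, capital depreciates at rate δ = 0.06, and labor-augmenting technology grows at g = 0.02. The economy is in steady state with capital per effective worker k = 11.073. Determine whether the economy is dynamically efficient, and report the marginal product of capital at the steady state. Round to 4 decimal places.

dynamically inefficient; MPK ≈ 0.0695

Break-even investment rate: n + g + δ = 0.01 + 0.02 + 0.06 = 0.09.
MPK = 0.34·k^(0.34−1) = 0.34·11.073^(-0.66) ≈ 0.0695.
MPK < 0.09, so the economy is dynamically inefficient (over-saving).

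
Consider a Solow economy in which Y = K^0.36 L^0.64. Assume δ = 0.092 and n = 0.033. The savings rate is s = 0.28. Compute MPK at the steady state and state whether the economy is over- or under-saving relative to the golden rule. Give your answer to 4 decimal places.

n + δ = 0.033 + 0.092 = 0.125.
Steady-state k*: s·k^0.36 = 0.125·k gives k* = (0.28/0.125)^(1/0.64) ≈ 3.5258.
MPK = 0.36·3.5258^(-0.64) ≈ 0.1607.
MPK > n+δ = 0.125, so the economy is dynamically efficient (under-saving).

under-saving; MPK ≈ 0.1607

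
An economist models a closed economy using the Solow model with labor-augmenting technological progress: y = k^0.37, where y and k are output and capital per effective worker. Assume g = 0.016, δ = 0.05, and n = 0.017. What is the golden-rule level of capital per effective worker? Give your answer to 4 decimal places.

Capital per effective worker breaks even when investment replaces (n + g + δ)·k; here n + g + δ = 0.083.
At the golden rule the marginal product of capital equals n+g+δ: 0.37·k^(0.37−1) = 0.083. Solving, k_gold = (0.37/0.083)^(1/0.63) ≈ 10.7240.

k_gold ≈ 10.7240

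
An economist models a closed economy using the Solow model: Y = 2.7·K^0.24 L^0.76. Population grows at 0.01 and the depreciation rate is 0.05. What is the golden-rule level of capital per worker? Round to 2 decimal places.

Capital per worker breaks even when investment replaces (n + δ)·k; here n + δ = 0.06.
Setting f'(k) = n+δ gives 0.24·2.7·k^(0.24−1) = 0.06, hence k_gold = (0.24·2.7/0.06)^(1/0.76) ≈ 22.8964.

k_gold ≈ 22.90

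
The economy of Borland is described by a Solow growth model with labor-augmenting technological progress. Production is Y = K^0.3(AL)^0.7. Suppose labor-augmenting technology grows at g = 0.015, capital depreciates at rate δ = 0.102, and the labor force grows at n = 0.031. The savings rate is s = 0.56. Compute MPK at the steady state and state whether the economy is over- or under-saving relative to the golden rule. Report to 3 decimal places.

Break-even investment rate: n + g + δ = 0.031 + 0.015 + 0.102 = 0.148.
Steady-state k*: s·k^0.3 = 0.148·k gives k* = (0.56/0.148)^(1/0.7) ≈ 6.6928.
MPK = 0.3·6.6928^(-0.7) ≈ 0.0793.
MPK < n+g+δ = 0.148, so the economy is dynamically inefficient (over-saving).

over-saving; MPK ≈ 0.079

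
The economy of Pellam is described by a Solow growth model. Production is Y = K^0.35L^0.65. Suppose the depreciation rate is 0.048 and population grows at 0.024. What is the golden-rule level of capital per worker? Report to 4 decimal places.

The effective depreciation rate is n + δ = 0.024 + 0.048 = 0.072.
Setting f'(k) = n+δ gives 0.35·k^(0.35−1) = 0.072, hence k_gold = (0.35/0.072)^(1/0.65) ≈ 11.3898.

k_gold ≈ 11.3898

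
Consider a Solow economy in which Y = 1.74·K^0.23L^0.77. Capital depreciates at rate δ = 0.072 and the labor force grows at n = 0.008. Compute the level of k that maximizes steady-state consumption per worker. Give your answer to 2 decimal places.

k_gold ≈ 8.09

n + δ = 0.008 + 0.072 = 0.08.
Golden rule sets MPK = n+δ: 0.23·1.74·k^(0.23−1) = 0.08, so k_gold = (0.23·1.74/0.08)^(1/0.77) ≈ 8.0916.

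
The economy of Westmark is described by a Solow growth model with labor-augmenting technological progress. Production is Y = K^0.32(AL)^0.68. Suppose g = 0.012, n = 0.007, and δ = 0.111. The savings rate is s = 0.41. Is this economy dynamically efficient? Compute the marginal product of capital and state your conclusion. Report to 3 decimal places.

dynamically inefficient; MPK ≈ 0.101

Break-even investment rate: n + g + δ = 0.007 + 0.012 + 0.111 = 0.13.
Steady-state k*: s·k^0.32 = 0.13·k gives k* = (0.41/0.13)^(1/0.68) ≈ 5.4149.
MPK = 0.32·5.4149^(-0.68) ≈ 0.1015.
MPK < n+g+δ = 0.13, so the economy is dynamically inefficient (over-saving).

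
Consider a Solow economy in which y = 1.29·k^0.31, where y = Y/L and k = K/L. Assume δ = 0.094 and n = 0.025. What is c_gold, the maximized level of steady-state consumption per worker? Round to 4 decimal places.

c_gold ≈ 1.5344

Capital per worker breaks even when investment replaces (n + δ)·k; here n + δ = 0.119.
Maximizing c = f(k) − (n+δ)·k gives f'(k) = n+δ, i.e. 0.31·1.29·k^(0.31−1) = 0.119, so k_gold = (0.31·1.29/0.119)^(1/0.69) ≈ 5.7930.
y_gold = 1.29·5.7930^0.31 ≈ 2.2238.
c_gold = y_gold − (n+δ)·k_gold = 2.2238 − 0.119·5.7930 ≈ 1.5344.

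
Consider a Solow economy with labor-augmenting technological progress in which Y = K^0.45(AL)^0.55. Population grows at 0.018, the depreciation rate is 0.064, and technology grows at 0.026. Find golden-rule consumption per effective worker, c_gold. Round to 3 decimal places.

Break-even investment rate: n + g + δ = 0.018 + 0.026 + 0.064 = 0.108.
Maximizing c = f(k) − (n+g+δ)·k gives f'(k) = n+g+δ, i.e. 0.45·k^(0.45−1) = 0.108, so k_gold = (0.45/0.108)^(1/0.55) ≈ 13.3933.
y_gold = 13.3933^0.45 ≈ 3.2144.
c_gold = y_gold − (n+g+δ)·k_gold = 3.2144 − 0.108·13.3933 ≈ 1.7679.

c_gold ≈ 1.768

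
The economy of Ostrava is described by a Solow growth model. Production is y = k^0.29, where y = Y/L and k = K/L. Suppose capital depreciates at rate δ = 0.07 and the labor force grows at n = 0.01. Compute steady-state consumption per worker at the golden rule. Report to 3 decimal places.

c_gold ≈ 1.201

The effective depreciation rate is n + δ = 0.01 + 0.07 = 0.08.
Maximizing c = f(k) − (n+δ)·k gives f'(k) = n+δ, i.e. 0.29·k^(0.29−1) = 0.08, so k_gold = (0.29/0.08)^(1/0.71) ≈ 6.1342.
y_gold = 6.1342^0.29 ≈ 1.6922.
c_gold = y_gold − (n+δ)·k_gold = 1.6922 − 0.08·6.1342 ≈ 1.2015.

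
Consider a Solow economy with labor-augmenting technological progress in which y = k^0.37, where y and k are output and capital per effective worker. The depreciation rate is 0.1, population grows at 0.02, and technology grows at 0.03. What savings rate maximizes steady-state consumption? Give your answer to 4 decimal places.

n + g + δ = 0.02 + 0.03 + 0.1 = 0.15.
At the golden rule MPK = n+g+δ, and in any Cobb-Douglas steady state s = (n+g+δ)·k/y = MPK·k/y = capital's share 0.37.

s_gold = 0.3700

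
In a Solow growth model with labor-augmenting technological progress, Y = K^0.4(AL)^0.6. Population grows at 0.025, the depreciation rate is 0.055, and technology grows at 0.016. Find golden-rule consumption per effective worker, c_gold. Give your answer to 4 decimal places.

c_gold ≈ 1.5536

n + g + δ = 0.025 + 0.016 + 0.055 = 0.096.
At the golden rule the marginal product of capital equals n+g+δ: 0.4·k^(0.4−1) = 0.096. Solving, k_gold = (0.4/0.096)^(1/0.6) ≈ 10.7890.
y_gold = 10.7890^0.4 ≈ 2.5894.
c_gold = y_gold − (n+g+δ)·k_gold = 2.5894 − 0.096·10.7890 ≈ 1.5536.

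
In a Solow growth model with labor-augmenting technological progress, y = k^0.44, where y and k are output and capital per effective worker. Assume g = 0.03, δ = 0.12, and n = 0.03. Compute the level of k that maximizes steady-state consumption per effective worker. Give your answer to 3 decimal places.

n + g + δ = 0.03 + 0.03 + 0.12 = 0.18.
Setting f'(k) = n+g+δ gives 0.44·k^(0.44−1) = 0.18, hence k_gold = (0.44/0.18)^(1/0.56) ≈ 4.9338.

k_gold ≈ 4.934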